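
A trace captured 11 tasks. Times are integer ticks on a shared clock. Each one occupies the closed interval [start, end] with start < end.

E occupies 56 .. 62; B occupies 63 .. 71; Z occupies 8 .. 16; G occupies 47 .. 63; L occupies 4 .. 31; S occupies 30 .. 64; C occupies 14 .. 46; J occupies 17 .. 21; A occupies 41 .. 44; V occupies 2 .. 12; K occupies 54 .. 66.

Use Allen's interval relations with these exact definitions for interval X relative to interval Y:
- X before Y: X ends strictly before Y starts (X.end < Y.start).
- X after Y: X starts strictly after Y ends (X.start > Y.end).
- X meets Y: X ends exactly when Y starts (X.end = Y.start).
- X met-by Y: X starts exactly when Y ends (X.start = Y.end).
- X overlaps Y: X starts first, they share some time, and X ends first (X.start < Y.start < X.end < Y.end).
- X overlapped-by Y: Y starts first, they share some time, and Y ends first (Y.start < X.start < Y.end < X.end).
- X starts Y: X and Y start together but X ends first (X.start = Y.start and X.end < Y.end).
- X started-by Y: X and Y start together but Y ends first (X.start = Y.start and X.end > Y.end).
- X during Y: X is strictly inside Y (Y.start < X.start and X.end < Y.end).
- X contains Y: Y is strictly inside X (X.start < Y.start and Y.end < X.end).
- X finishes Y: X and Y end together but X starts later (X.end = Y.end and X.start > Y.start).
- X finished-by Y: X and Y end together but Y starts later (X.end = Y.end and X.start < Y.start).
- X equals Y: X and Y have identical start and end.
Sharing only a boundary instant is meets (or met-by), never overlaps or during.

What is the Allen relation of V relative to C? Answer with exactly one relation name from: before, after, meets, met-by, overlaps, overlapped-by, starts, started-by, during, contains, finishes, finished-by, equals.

V = [2, 12]; C = [14, 46].
Compare endpoints: V.start < C.start, V.start < C.end, V.end < C.start, V.end < C.end.
That pattern is 'before'.

before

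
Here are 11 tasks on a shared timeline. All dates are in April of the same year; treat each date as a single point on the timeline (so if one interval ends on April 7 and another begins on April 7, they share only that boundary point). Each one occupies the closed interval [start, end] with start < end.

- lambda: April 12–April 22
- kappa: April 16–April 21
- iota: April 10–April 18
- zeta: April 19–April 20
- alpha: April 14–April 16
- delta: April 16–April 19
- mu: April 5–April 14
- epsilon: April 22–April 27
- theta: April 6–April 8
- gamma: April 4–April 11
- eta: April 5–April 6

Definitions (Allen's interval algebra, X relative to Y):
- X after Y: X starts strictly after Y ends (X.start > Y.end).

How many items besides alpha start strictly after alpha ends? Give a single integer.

Target alpha = [April 14, April 16].
delta [April 16, April 19] → met-by → no.
epsilon [April 22, April 27] → after → counts.
eta [April 5, April 6] → before → no.
gamma [April 4, April 11] → before → no.
iota [April 10, April 18] → contains → no.
kappa [April 16, April 21] → met-by → no.
lambda [April 12, April 22] → contains → no.
mu [April 5, April 14] → meets → no.
theta [April 6, April 8] → before → no.
zeta [April 19, April 20] → after → counts.
Total: 2.

2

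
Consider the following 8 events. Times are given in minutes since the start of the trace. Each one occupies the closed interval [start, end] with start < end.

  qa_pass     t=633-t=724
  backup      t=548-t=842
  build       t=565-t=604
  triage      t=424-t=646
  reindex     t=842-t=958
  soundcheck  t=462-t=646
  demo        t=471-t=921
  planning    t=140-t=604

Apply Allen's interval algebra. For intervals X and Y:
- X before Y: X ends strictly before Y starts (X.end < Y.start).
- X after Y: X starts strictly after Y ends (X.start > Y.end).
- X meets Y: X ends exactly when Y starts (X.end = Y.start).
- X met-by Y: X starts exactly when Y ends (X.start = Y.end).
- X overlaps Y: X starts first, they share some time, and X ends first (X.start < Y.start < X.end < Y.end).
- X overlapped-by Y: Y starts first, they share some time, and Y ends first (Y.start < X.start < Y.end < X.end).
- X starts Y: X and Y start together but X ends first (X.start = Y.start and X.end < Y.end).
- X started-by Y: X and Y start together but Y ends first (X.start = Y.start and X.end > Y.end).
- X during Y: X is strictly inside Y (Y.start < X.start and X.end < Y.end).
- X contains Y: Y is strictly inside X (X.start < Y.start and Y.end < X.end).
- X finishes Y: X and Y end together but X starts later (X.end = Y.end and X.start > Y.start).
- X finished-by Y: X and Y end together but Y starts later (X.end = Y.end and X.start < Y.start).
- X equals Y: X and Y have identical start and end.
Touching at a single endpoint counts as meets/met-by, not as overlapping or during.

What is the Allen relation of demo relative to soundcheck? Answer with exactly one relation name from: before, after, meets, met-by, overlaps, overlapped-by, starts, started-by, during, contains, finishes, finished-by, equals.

overlapped-by

demo = [t=471, t=921]; soundcheck = [t=462, t=646].
Compare endpoints: demo.start > soundcheck.start, demo.start < soundcheck.end, demo.end > soundcheck.start, demo.end > soundcheck.end.
That pattern is 'overlapped-by'.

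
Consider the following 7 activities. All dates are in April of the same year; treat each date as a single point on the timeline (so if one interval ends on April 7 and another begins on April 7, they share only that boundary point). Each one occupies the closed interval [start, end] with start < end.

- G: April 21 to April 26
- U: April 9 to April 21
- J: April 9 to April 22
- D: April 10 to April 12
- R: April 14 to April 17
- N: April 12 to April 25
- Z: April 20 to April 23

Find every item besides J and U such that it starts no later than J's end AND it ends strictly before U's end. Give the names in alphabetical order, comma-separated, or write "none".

D, R

Conditions: its start is no later than J's end (X.start <= April 22) AND its end is strictly before U's end (X.end < April 21).
D: start April 10 <= April 22? ✓; end April 12 < April 21? ✓ → yes.
G: start April 21 <= April 22? ✓; end April 26 < April 21? ✗ → no.
N: start April 12 <= April 22? ✓; end April 25 < April 21? ✗ → no.
R: start April 14 <= April 22? ✓; end April 17 < April 21? ✓ → yes.
Z: start April 20 <= April 22? ✓; end April 23 < April 21? ✗ → no.
Result: D, R.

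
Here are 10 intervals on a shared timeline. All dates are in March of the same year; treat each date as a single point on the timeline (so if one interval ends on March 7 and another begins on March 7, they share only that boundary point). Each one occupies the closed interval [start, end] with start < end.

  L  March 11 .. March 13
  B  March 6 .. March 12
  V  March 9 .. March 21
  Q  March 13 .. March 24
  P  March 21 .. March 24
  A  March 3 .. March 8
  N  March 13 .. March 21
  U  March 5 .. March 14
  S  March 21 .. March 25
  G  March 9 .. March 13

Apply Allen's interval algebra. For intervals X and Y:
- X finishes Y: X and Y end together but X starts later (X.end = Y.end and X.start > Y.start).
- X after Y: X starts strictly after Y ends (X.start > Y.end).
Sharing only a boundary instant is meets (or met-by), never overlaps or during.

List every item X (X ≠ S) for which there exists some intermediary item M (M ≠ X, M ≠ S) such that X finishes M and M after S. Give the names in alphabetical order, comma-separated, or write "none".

Target S = [March 21, March 25].
Intermediaries M with M after S: none.
Union: none.

none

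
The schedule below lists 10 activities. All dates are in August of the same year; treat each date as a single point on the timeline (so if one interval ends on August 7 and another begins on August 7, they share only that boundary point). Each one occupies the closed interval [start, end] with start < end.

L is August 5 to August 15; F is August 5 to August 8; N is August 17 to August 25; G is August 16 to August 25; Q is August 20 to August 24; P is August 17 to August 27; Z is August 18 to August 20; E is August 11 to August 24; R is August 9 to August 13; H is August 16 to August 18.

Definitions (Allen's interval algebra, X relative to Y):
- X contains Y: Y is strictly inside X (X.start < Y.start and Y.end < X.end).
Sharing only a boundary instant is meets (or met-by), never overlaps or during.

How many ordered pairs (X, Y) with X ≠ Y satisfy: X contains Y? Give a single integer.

9

Checking all 90 ordered pairs for relation 'contains'; matching pairs in alphabetical order:
(E, H): E contains H ✓
(E, Z): E contains Z ✓
(G, Q): G contains Q ✓
(G, Z): G contains Z ✓
(L, R): L contains R ✓
(N, Q): N contains Q ✓
(N, Z): N contains Z ✓
(P, Q): P contains Q ✓
(P, Z): P contains Z ✓
Count: 9.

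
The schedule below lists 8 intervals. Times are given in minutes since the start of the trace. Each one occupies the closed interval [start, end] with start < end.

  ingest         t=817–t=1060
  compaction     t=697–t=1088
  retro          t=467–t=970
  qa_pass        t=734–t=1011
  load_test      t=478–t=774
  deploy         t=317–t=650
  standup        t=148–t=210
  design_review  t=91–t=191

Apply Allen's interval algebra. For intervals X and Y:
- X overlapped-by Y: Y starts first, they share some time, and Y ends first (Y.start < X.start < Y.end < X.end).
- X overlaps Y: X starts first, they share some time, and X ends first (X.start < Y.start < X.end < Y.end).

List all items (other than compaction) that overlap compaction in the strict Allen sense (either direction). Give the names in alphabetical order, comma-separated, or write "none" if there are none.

load_test, retro

Target compaction = [t=697, t=1088].
deploy [t=317, t=650] → before → no.
design_review [t=91, t=191] → before → no.
ingest [t=817, t=1060] → during → no.
load_test [t=478, t=774] → overlaps → yes.
qa_pass [t=734, t=1011] → during → no.
retro [t=467, t=970] → overlaps → yes.
standup [t=148, t=210] → before → no.
Result: load_test, retro.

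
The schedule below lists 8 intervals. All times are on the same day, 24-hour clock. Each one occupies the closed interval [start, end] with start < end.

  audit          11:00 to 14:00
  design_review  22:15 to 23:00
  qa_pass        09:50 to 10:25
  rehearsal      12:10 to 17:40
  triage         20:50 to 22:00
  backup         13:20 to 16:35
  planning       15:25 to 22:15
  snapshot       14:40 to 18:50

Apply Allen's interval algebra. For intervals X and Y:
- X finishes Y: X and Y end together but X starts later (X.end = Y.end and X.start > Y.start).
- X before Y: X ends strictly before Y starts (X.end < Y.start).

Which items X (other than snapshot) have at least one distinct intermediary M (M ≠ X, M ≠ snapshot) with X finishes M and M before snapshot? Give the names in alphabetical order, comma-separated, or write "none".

Target snapshot = [14:40, 18:50].
Intermediaries M with M before snapshot: audit, qa_pass.
Via audit — items with X finishes audit: none.
Via qa_pass — items with X finishes qa_pass: none.
Union: none.

none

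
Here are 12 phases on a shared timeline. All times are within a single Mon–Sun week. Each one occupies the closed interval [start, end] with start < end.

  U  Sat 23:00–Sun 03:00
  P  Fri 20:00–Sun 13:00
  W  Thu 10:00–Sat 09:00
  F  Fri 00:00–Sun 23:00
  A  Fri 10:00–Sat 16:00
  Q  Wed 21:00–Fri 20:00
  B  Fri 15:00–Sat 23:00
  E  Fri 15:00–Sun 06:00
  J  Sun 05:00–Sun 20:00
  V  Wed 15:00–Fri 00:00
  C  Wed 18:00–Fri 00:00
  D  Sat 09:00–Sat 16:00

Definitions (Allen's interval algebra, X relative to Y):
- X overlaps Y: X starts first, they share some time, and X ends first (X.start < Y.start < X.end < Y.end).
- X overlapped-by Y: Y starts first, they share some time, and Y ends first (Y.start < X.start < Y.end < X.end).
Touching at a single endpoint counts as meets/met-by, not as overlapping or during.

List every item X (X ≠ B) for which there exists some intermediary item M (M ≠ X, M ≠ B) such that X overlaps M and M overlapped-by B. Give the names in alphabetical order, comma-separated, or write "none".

Target B = [Fri 15:00, Sat 23:00].
Intermediaries M with M overlapped-by B: P.
Via P — items with X overlaps P: A, E, W.
Union: A, E, W.

A, E, W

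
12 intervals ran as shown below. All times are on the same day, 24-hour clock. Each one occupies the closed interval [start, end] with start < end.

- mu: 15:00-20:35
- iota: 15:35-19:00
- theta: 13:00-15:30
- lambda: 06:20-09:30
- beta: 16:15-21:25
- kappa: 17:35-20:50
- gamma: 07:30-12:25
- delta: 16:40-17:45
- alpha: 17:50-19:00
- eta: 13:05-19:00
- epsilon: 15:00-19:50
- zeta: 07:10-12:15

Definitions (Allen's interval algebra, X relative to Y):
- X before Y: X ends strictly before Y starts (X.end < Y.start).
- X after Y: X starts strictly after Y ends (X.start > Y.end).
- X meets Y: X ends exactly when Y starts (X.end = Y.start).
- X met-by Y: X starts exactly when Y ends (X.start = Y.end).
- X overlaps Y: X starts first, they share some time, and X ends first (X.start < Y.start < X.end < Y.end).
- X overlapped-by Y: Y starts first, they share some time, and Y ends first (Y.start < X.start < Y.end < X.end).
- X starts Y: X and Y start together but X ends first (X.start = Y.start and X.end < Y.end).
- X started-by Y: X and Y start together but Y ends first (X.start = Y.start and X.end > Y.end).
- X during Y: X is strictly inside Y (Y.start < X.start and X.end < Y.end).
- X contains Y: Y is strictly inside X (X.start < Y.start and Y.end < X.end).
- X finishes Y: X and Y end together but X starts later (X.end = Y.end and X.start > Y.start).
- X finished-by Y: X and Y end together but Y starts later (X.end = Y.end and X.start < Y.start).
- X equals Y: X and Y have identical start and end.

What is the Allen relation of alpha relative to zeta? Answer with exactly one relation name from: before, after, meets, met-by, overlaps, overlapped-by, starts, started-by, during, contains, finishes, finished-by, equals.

alpha = [17:50, 19:00]; zeta = [07:10, 12:15].
Compare endpoints: alpha.start > zeta.start, alpha.start > zeta.end, alpha.end > zeta.start, alpha.end > zeta.end.
That pattern is 'after'.

after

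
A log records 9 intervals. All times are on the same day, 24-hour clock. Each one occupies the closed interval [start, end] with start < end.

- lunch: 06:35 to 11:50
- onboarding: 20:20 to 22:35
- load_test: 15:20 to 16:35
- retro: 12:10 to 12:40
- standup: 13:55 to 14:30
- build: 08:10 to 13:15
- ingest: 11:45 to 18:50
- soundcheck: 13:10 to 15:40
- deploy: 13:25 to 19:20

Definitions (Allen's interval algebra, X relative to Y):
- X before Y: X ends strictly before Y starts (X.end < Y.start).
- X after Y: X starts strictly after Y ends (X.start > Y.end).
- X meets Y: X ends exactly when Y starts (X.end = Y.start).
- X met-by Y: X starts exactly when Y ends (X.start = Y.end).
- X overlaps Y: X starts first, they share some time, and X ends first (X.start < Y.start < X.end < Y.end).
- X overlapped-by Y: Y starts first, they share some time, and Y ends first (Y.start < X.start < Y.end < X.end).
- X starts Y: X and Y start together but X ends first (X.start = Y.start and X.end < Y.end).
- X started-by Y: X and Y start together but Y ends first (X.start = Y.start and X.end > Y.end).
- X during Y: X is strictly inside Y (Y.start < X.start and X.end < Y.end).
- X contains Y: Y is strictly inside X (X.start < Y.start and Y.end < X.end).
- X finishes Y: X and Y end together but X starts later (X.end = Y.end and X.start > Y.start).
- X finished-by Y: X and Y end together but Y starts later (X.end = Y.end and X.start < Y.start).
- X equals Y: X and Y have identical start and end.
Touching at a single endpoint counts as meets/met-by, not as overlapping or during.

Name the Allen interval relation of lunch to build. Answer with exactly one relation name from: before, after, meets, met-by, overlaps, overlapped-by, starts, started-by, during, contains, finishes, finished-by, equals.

overlaps

lunch = [06:35, 11:50]; build = [08:10, 13:15].
Compare endpoints: lunch.start < build.start, lunch.start < build.end, lunch.end > build.start, lunch.end < build.end.
That pattern is 'overlaps'.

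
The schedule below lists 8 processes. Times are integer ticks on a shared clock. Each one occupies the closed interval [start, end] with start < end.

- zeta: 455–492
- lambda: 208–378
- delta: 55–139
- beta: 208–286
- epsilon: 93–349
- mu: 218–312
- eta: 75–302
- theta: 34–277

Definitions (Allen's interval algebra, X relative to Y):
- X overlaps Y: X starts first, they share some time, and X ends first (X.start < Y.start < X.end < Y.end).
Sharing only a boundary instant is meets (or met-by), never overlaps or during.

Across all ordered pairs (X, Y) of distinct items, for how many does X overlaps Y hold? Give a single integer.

Checking all 56 ordered pairs for relation 'overlaps'; matching pairs in alphabetical order:
(beta, mu): beta overlaps mu ✓
(delta, epsilon): delta overlaps epsilon ✓
(delta, eta): delta overlaps eta ✓
(epsilon, lambda): epsilon overlaps lambda ✓
(eta, epsilon): eta overlaps epsilon ✓
(eta, lambda): eta overlaps lambda ✓
(eta, mu): eta overlaps mu ✓
(theta, beta): theta overlaps beta ✓
(theta, epsilon): theta overlaps epsilon ✓
(theta, eta): theta overlaps eta ✓
(theta, lambda): theta overlaps lambda ✓
(theta, mu): theta overlaps mu ✓
Count: 12.

12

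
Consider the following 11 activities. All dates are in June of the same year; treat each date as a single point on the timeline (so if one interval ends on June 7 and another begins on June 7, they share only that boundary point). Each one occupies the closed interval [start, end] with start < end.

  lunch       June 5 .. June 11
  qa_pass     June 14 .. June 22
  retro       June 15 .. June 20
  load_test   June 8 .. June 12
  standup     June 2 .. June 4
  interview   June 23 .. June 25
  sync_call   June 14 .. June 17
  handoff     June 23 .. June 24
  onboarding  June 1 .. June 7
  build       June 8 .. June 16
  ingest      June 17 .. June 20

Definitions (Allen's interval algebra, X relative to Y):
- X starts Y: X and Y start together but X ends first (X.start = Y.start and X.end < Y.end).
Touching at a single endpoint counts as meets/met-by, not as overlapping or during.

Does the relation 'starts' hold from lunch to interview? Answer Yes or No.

No

lunch = [June 5, June 11], interview = [June 23, June 25].
Actual relation of lunch to interview: before.
Asked whether 'starts' holds → No.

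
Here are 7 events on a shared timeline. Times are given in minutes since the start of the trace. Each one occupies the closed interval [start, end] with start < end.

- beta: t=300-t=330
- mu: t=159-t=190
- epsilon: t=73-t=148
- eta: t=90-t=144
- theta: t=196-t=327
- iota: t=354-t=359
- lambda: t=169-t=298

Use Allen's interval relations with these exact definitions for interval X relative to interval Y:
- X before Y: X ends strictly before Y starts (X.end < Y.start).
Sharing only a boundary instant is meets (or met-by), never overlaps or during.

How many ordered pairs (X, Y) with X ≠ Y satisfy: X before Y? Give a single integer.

17

Checking all 42 ordered pairs for relation 'before'; matching pairs in alphabetical order:
(beta, iota): beta before iota ✓
(epsilon, beta): epsilon before beta ✓
(epsilon, iota): epsilon before iota ✓
(epsilon, lambda): epsilon before lambda ✓
(epsilon, mu): epsilon before mu ✓
(epsilon, theta): epsilon before theta ✓
(eta, beta): eta before beta ✓
(eta, iota): eta before iota ✓
(eta, lambda): eta before lambda ✓
(eta, mu): eta before mu ✓
(eta, theta): eta before theta ✓
(lambda, beta): lambda before beta ✓
(lambda, iota): lambda before iota ✓
(mu, beta): mu before beta ✓
(mu, iota): mu before iota ✓
(mu, theta): mu before theta ✓
(theta, iota): theta before iota ✓
Count: 17.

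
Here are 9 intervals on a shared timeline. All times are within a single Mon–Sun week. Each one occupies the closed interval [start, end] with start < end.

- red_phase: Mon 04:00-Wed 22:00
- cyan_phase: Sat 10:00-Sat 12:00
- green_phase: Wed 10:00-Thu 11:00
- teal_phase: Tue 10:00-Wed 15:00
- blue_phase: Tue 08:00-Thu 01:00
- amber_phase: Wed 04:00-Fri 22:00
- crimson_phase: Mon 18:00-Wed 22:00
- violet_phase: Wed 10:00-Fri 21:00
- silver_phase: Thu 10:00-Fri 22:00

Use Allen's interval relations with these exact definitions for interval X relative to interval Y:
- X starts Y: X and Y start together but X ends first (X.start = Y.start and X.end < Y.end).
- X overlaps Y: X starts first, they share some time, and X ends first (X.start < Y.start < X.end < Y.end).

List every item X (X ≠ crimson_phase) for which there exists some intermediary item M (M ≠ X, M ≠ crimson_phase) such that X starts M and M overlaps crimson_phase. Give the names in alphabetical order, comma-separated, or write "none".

Target crimson_phase = [Mon 18:00, Wed 22:00].
Intermediaries M with M overlaps crimson_phase: none.
Union: none.

none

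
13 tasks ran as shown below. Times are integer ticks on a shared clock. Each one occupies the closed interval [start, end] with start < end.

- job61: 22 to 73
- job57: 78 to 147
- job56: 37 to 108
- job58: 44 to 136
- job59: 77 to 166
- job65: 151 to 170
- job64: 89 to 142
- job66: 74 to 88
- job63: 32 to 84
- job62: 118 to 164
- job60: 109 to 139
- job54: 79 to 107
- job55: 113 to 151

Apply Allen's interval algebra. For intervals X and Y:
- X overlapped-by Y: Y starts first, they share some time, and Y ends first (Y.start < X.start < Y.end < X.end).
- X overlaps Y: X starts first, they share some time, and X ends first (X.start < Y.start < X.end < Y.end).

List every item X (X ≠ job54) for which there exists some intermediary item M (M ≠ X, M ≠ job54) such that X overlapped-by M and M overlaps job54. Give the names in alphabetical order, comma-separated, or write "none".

Target job54 = [79, 107].
Intermediaries M with M overlaps job54: job63, job66.
Via job63 — items with X overlapped-by job63: job56, job57, job58, job59, job66.
Via job66 — items with X overlapped-by job66: job57, job59.
Union: job56, job57, job58, job59, job66.

job56, job57, job58, job59, job66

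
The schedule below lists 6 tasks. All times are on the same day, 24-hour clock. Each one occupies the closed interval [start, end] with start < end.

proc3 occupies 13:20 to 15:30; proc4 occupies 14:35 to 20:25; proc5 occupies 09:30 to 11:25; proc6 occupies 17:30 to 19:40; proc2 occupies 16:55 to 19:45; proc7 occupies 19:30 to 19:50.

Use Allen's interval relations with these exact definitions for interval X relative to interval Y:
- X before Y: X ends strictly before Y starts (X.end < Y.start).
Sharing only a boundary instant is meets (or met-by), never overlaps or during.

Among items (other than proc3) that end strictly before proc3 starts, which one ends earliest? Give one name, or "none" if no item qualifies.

Target proc3 = [13:20, 15:30].
proc2 [16:55, 19:45] → after → excluded.
proc4 [14:35, 20:25] → overlapped-by → excluded.
proc5 [09:30, 11:25] → before → candidate.
proc6 [17:30, 19:40] → after → excluded.
proc7 [19:30, 19:50] → after → excluded.
Among candidates, earliest end is 11:25 → proc5.

proc5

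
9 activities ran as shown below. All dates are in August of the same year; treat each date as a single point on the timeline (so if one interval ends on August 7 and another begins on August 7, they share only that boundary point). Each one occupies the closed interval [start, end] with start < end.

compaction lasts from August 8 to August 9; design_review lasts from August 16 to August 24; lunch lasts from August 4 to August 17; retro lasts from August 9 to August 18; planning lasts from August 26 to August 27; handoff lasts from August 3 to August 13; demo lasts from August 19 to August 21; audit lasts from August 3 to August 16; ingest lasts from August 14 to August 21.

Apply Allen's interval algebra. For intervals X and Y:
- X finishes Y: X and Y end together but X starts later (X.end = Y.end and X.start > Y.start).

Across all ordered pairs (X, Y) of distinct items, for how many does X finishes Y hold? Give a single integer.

Checking all 72 ordered pairs for relation 'finishes'; matching pairs in alphabetical order:
(demo, ingest): demo finishes ingest ✓
Count: 1.

1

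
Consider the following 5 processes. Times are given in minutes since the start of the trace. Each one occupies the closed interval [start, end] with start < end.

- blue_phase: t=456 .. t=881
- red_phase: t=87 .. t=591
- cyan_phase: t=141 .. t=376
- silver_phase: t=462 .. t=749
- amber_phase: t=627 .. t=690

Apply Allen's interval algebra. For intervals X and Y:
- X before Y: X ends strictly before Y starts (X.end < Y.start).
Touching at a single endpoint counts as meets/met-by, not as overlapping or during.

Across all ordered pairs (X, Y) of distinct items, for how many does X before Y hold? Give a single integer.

4

Checking all 20 ordered pairs for relation 'before'; matching pairs in alphabetical order:
(cyan_phase, amber_phase): cyan_phase before amber_phase ✓
(cyan_phase, blue_phase): cyan_phase before blue_phase ✓
(cyan_phase, silver_phase): cyan_phase before silver_phase ✓
(red_phase, amber_phase): red_phase before amber_phase ✓
Count: 4.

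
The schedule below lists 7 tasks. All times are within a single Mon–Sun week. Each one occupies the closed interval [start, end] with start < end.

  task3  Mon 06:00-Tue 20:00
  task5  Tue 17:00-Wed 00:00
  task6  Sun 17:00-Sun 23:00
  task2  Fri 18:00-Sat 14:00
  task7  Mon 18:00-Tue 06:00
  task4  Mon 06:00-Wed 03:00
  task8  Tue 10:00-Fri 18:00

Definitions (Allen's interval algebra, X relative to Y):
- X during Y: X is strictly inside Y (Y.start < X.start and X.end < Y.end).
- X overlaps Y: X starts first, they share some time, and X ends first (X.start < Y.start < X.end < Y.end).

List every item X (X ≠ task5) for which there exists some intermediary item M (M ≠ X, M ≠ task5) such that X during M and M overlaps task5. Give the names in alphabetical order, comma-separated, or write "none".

task7

Target task5 = [Tue 17:00, Wed 00:00].
Intermediaries M with M overlaps task5: task3.
Via task3 — items with X during task3: task7.
Union: task7.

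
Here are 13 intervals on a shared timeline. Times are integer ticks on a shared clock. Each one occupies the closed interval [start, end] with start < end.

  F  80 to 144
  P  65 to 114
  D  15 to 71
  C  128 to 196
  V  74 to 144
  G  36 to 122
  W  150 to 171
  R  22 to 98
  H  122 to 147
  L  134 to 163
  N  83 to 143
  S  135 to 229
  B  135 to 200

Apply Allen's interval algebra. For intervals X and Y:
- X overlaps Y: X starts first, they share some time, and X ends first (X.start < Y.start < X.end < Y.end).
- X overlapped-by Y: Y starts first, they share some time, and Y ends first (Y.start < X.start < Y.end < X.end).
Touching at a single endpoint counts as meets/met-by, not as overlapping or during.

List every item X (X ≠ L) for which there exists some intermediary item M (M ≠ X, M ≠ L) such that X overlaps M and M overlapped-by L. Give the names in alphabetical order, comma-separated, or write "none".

C, F, H, N, V

Target L = [134, 163].
Intermediaries M with M overlapped-by L: B, S, W.
Via B — items with X overlaps B: C, F, H, N, V.
Via S — items with X overlaps S: C, F, H, N, V.
Via W — items with X overlaps W: none.
Union: C, F, H, N, V.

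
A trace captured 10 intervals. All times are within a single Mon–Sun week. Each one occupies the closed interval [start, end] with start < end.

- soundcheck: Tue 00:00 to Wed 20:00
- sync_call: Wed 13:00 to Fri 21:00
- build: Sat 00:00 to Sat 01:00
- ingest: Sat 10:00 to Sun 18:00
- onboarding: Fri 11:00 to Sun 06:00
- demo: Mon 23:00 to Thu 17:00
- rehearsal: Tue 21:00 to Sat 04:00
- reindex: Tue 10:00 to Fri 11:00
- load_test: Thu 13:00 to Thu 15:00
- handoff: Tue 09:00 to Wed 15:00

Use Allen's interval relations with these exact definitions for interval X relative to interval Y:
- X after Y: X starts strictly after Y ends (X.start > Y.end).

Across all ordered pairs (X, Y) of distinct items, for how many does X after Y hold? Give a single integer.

Checking all 90 ordered pairs for relation 'after'; matching pairs in alphabetical order:
(build, demo): build after demo ✓
(build, handoff): build after handoff ✓
(build, load_test): build after load_test ✓
(build, reindex): build after reindex ✓
(build, soundcheck): build after soundcheck ✓
(build, sync_call): build after sync_call ✓
(ingest, build): ingest after build ✓
(ingest, demo): ingest after demo ✓
(ingest, handoff): ingest after handoff ✓
(ingest, load_test): ingest after load_test ✓
(ingest, rehearsal): ingest after rehearsal ✓
(ingest, reindex): ingest after reindex ✓
(ingest, soundcheck): ingest after soundcheck ✓
(ingest, sync_call): ingest after sync_call ✓
(load_test, handoff): load_test after handoff ✓
(load_test, soundcheck): load_test after soundcheck ✓
(onboarding, demo): onboarding after demo ✓
(onboarding, handoff): onboarding after handoff ✓
(onboarding, load_test): onboarding after load_test ✓
(onboarding, soundcheck): onboarding after soundcheck ✓
Count: 20.

20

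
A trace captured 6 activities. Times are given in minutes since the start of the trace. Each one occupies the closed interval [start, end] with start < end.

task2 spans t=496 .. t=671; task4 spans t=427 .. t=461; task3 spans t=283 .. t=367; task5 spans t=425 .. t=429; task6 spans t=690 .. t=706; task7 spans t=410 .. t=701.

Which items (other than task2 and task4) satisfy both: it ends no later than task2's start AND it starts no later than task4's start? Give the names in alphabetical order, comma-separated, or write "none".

Conditions: its end is no later than task2's start (X.end <= t=496) AND its start is no later than task4's start (X.start <= t=427).
task3: end t=367 <= t=496? ✓; start t=283 <= t=427? ✓ → yes.
task5: end t=429 <= t=496? ✓; start t=425 <= t=427? ✓ → yes.
task6: end t=706 <= t=496? ✗; start t=690 <= t=427? ✗ → no.
task7: end t=701 <= t=496? ✗; start t=410 <= t=427? ✓ → no.
Result: task3, task5.

task3, task5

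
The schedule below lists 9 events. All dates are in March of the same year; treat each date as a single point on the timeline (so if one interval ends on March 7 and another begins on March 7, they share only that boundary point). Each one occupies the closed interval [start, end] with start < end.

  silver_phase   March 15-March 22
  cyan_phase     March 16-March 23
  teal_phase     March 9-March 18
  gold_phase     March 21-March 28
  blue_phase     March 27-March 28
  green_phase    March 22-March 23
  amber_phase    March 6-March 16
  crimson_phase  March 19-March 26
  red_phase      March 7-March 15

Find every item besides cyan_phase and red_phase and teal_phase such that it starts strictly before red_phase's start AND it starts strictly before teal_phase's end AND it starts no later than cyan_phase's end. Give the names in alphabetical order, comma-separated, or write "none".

Conditions: its start is strictly before red_phase's start (X.start < March 7) AND its start is strictly before teal_phase's end (X.start < March 18) AND its start is no later than cyan_phase's end (X.start <= March 23).
amber_phase: start March 6 < March 7? ✓; start March 6 < March 18? ✓; start March 6 <= March 23? ✓ → yes.
blue_phase: start March 27 < March 7? ✗; start March 27 < March 18? ✗; start March 27 <= March 23? ✗ → no.
crimson_phase: start March 19 < March 7? ✗; start March 19 < March 18? ✗; start March 19 <= March 23? ✓ → no.
gold_phase: start March 21 < March 7? ✗; start March 21 < March 18? ✗; start March 21 <= March 23? ✓ → no.
green_phase: start March 22 < March 7? ✗; start March 22 < March 18? ✗; start March 22 <= March 23? ✓ → no.
silver_phase: start March 15 < March 7? ✗; start March 15 < March 18? ✓; start March 15 <= March 23? ✓ → no.
Result: amber_phase.

amber_phase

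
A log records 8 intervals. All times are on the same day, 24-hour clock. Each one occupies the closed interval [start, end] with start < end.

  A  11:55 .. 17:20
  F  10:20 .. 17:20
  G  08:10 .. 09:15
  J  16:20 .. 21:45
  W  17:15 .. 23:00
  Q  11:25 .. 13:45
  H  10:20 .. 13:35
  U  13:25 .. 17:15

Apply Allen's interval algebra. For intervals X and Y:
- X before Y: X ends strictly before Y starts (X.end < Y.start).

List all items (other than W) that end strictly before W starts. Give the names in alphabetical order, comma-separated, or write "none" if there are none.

Target W = [17:15, 23:00].
A [11:55, 17:20] → overlaps → no.
F [10:20, 17:20] → overlaps → no.
G [08:10, 09:15] → before → yes.
H [10:20, 13:35] → before → yes.
J [16:20, 21:45] → overlaps → no.
Q [11:25, 13:45] → before → yes.
U [13:25, 17:15] → meets → no.
Result: G, H, Q.

G, H, Q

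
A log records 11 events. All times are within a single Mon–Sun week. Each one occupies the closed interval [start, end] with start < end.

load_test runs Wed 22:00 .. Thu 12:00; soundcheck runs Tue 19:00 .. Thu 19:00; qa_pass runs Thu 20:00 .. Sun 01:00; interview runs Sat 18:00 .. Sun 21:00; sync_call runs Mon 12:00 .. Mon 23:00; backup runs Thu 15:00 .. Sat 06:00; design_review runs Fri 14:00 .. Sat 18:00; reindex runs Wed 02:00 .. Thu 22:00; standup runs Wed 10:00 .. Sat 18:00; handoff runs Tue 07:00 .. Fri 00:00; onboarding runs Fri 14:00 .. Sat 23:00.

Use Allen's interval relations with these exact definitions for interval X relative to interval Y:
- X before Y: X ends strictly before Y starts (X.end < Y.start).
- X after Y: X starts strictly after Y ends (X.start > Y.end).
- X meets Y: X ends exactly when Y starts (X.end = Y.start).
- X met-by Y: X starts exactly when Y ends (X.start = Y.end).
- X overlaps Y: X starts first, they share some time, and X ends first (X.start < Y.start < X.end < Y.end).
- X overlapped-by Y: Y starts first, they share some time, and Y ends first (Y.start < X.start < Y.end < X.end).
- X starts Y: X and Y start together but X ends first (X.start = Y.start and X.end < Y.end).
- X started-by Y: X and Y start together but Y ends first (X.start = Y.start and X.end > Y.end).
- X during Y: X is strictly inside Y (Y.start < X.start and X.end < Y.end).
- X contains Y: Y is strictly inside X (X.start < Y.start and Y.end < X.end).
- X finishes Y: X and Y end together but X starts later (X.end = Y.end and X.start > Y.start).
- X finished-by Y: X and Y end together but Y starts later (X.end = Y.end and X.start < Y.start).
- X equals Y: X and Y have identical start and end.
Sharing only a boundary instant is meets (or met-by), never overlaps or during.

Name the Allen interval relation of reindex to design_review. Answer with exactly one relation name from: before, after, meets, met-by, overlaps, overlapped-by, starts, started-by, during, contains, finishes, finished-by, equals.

before

reindex = [Wed 02:00, Thu 22:00]; design_review = [Fri 14:00, Sat 18:00].
Compare endpoints: reindex.start < design_review.start, reindex.start < design_review.end, reindex.end < design_review.start, reindex.end < design_review.end.
That pattern is 'before'.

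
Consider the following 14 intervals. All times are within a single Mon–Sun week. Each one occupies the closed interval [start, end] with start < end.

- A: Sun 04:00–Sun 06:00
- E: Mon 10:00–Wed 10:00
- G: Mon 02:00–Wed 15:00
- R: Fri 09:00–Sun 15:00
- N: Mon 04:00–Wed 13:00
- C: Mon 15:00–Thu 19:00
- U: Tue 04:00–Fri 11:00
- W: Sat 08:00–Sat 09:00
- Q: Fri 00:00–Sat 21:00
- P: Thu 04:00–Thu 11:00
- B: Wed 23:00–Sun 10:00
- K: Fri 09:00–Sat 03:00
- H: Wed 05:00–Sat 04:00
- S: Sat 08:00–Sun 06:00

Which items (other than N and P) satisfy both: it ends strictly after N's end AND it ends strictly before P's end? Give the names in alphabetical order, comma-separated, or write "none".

Conditions: its end is strictly after N's end (X.end > Wed 13:00) AND its end is strictly before P's end (X.end < Thu 11:00).
A: end Sun 06:00 > Wed 13:00? ✓; end Sun 06:00 < Thu 11:00? ✗ → no.
B: end Sun 10:00 > Wed 13:00? ✓; end Sun 10:00 < Thu 11:00? ✗ → no.
C: end Thu 19:00 > Wed 13:00? ✓; end Thu 19:00 < Thu 11:00? ✗ → no.
E: end Wed 10:00 > Wed 13:00? ✗; end Wed 10:00 < Thu 11:00? ✓ → no.
G: end Wed 15:00 > Wed 13:00? ✓; end Wed 15:00 < Thu 11:00? ✓ → yes.
H: end Sat 04:00 > Wed 13:00? ✓; end Sat 04:00 < Thu 11:00? ✗ → no.
K: end Sat 03:00 > Wed 13:00? ✓; end Sat 03:00 < Thu 11:00? ✗ → no.
Q: end Sat 21:00 > Wed 13:00? ✓; end Sat 21:00 < Thu 11:00? ✗ → no.
R: end Sun 15:00 > Wed 13:00? ✓; end Sun 15:00 < Thu 11:00? ✗ → no.
S: end Sun 06:00 > Wed 13:00? ✓; end Sun 06:00 < Thu 11:00? ✗ → no.
U: end Fri 11:00 > Wed 13:00? ✓; end Fri 11:00 < Thu 11:00? ✗ → no.
W: end Sat 09:00 > Wed 13:00? ✓; end Sat 09:00 < Thu 11:00? ✗ → no.
Result: G.

G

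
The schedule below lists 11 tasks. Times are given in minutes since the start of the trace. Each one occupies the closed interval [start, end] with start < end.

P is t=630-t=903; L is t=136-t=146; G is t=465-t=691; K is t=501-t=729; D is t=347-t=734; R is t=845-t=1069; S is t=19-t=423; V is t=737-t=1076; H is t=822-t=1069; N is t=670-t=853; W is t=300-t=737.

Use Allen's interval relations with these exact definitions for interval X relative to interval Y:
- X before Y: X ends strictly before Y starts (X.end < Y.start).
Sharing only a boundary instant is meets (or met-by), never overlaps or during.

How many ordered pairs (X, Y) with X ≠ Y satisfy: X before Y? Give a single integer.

27

Checking all 110 ordered pairs for relation 'before'; matching pairs in alphabetical order:
(D, H): D before H ✓
(D, R): D before R ✓
(D, V): D before V ✓
(G, H): G before H ✓
(G, R): G before R ✓
(G, V): G before V ✓
(K, H): K before H ✓
(K, R): K before R ✓
(K, V): K before V ✓
(L, D): L before D ✓
(L, G): L before G ✓
(L, H): L before H ✓
(L, K): L before K ✓
(L, N): L before N ✓
(L, P): L before P ✓
(L, R): L before R ✓
(L, V): L before V ✓
(L, W): L before W ✓
(S, G): S before G ✓
(S, H): S before H ✓
(S, K): S before K ✓
(S, N): S before N ✓
(S, P): S before P ✓
(S, R): S before R ✓
... plus 3 further pairs not listed.
Count: 27.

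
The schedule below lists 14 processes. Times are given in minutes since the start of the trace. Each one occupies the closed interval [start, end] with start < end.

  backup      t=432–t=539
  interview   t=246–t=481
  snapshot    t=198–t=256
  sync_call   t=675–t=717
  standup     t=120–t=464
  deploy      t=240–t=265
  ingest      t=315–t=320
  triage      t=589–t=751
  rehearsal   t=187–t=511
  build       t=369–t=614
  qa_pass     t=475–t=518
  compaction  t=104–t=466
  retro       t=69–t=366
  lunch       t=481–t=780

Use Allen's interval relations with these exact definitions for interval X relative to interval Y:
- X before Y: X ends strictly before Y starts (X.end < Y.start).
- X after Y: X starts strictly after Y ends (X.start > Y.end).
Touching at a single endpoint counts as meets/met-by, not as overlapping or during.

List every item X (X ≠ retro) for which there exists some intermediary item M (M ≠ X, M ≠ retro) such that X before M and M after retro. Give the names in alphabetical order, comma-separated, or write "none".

backup, build, compaction, deploy, ingest, interview, qa_pass, rehearsal, snapshot, standup

Target retro = [t=69, t=366].
Intermediaries M with M after retro: backup, build, lunch, qa_pass, sync_call, triage.
Via backup — items with X before backup: deploy, ingest, snapshot.
Via build — items with X before build: deploy, ingest, snapshot.
Via lunch — items with X before lunch: compaction, deploy, ingest, snapshot, standup.
Via qa_pass — items with X before qa_pass: compaction, deploy, ingest, snapshot, standup.
Via sync_call — items with X before sync_call: backup, build, compaction, deploy, ingest, interview, qa_pass, rehearsal, snapshot, standup.
Via triage — items with X before triage: backup, compaction, deploy, ingest, interview, qa_pass, rehearsal, snapshot, standup.
Union: backup, build, compaction, deploy, ingest, interview, qa_pass, rehearsal, snapshot, standup.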